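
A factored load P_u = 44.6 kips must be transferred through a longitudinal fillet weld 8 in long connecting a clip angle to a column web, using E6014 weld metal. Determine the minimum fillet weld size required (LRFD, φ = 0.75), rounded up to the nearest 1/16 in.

w = 5/16 in

E60XX → F_EXX = 60 ksi.
Total weld length L = 8 in.
Required throat t_e = P_u / (φ × 0.6 F_EXX × L) = 44.6 / (0.75 × 0.6 × 60 × 8) = 0.2065 in.
Required leg w = t_e / 0.707 = 0.2921 in → use 5/16 in.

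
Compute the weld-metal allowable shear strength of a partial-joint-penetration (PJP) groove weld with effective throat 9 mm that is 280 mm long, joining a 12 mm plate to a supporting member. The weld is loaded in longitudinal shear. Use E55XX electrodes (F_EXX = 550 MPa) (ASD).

Effective throat (given) t_e = 9 mm.
A_we = 9 × 280 = 2520 mm².
F_nw = 0.6 F_EXX = 330 MPa.
R_n/Ω = (330 × 2520) / 2.0 × 10⁻³ = 415.8 kN.

R_n/Ω ≈ 416 kN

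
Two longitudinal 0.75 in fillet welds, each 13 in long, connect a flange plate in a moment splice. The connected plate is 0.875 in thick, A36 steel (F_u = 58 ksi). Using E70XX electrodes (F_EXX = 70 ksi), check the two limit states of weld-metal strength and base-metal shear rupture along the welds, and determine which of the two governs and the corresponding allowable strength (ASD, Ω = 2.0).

R_n/Ω ≈ 290 kips (weld metal governs)

t_e = 0.707 × 0.75 = 0.5302 in; L = 26 in.
Weld metal: R_n/Ω = (1/2.0) × 0.6 × 70 × 0.5302 × 26 = 289.5 kips.
Base metal (shear rupture): R_n/Ω = (1/2.0) × 0.6 × 58 × 0.875 × 26 = 395.8 kips.
Governing: weld metal.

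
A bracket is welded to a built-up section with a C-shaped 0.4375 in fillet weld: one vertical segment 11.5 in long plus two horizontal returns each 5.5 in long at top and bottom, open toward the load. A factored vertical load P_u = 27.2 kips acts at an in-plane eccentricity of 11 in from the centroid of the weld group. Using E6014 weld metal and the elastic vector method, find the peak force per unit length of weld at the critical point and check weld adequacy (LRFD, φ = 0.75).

E60XX → F_EXX = 60 ksi.
Total weld length L_w = 22.5 in. Treat welds as unit-width lines.
Centroid: x̄ = 2×5.5×2.75 / 22.5 = 1.344 in from the vertical weld.
Polar moment about centroid: J = I_x + I_y = [11.5³/12 + 2×5.5×5.75²] + [11.5×1.344² + 2(5.5³/12 + 5.5×1.406²)] = 560.7 in³.
Direct shear f_v = P/L_w = 27.2 / 22.5 = 1.209 kip/in (vertical).
Torsion M = P·e = 27.2 × 11 = 299.2 kip·in.
Critical point at (x, y) = (4.156, 5.75) from centroid. f_tx = M·y/J = 3.068 kip/in; f_ty = M·x/J = 2.218 kip/in.
Resultant f_max = √[f_tx² + (f_v + f_ty)²] = √[3.068² + (1.209 + 2.218)²] = 4.6 kip/in.
Capacity per unit length: φr_n = 0.75 × 0.6 × 60 × (0.707 × 0.4375) = 8.351 kip/in.
4.6 ≤ 8.351 → adequate.

f_max ≈ 4.6 kip/in; adequate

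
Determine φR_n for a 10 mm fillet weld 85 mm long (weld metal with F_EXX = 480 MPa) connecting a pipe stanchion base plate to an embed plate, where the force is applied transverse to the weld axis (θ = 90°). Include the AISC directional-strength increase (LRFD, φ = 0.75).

t_e = 0.707 × 10 = 7.07 mm; A_we = 7.07 × 85 = 600.9 mm².
Directional factor: 1.0 + 0.5 sin^1.5(90°) = 1.5.
F_nw = 0.6 × 480 × 1.5 = 432 MPa.
φR_n = 0.75 × 432 × 600.9 × 10⁻³ = 194.7 kN.

φR_n ≈ 195 kN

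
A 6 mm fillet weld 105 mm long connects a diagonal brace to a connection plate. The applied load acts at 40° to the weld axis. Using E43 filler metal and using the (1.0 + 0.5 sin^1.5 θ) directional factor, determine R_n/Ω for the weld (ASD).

R_n/Ω ≈ 72.3 kN

E43XX → F_EXX = 430 MPa.
t_e = 0.707 × 6 = 4.242 mm; A_we = 4.242 × 105 = 445.4 mm².
Directional factor: 1.0 + 0.5 sin^1.5(40°) = 1.258.
F_nw = 0.6 × 430 × 1.258 = 324.5 MPa.
R_n/Ω = (324.5 × 445.4) / 2.0 × 10⁻³ = 72.26 kN.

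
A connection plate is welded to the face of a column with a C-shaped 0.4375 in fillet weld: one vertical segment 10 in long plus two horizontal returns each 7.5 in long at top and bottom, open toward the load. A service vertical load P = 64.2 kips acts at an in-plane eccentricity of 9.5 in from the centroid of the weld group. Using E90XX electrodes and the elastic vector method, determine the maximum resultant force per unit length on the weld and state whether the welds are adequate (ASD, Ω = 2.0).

f_max ≈ 9.24 kip/in; NOT adequate

E90XX → F_EXX = 90 ksi.
Total weld length L_w = 25 in. Treat welds as unit-width lines.
Centroid: x̄ = 2×7.5×3.75 / 25 = 2.25 in from the vertical weld.
Polar moment about centroid: J = I_x + I_y = [10³/12 + 2×7.5×5²] + [10×2.25² + 2(7.5³/12 + 7.5×1.5²)] = 613 in³.
Direct shear f_v = P/L_w = 64.2 / 25 = 2.568 kip/in (vertical).
Torsion M = P·e = 64.2 × 9.5 = 609.9 kip·in.
Critical point at (x, y) = (5.25, 5) from centroid. f_tx = M·y/J = 4.975 kip/in; f_ty = M·x/J = 5.223 kip/in.
Resultant f_max = √[f_tx² + (f_v + f_ty)²] = √[4.975² + (2.568 + 5.223)²] = 9.244 kip/in.
Capacity per unit length: r_n/Ω = (1/2.0) × 0.6 × 90 × (0.707 × 0.4375) = 8.351 kip/in.
9.244 > 8.351 → NOT adequate.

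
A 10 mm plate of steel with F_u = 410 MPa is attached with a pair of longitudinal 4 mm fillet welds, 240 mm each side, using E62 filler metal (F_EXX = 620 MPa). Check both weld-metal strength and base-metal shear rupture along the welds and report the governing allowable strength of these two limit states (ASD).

t_e = 0.707 × 4 = 2.828 mm; L = 480 mm.
Weld metal: R_n/Ω = (1/2.0) × 0.6 × 620 × 2.828 × 480 × 10⁻³ = 252.5 kN.
Base metal (shear rupture): R_n/Ω = (1/2.0) × 0.6 × 410 × 10 × 480 × 10⁻³ = 590.4 kN.
Governing: weld metal.

R_n/Ω ≈ 252 kN (weld metal governs)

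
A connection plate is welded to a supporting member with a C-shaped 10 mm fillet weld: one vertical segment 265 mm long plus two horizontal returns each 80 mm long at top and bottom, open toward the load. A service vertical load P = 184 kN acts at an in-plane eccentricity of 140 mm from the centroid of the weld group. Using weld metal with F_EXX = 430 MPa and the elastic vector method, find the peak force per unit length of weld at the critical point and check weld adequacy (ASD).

Total weld length L_w = 425 mm. Treat welds as unit-width lines.
Centroid: x̄ = 2×80×40 / 425 = 15.06 mm from the vertical weld.
Polar moment about centroid: J = I_x + I_y = [265³/12 + 2×80×132.5²] + [265×15.06² + 2(80³/12 + 80×24.94²)] = 4605000 mm³.
Direct shear f_v = P/L_w = 184×10³ / 425 = 432.9 N/mm (vertical).
Torsion M = P·e = 184×10³ × 140 = 25760000 N·mm.
Critical point at (x, y) = (64.94, 132.5) from centroid. f_tx = M·y/J = 741.2 N/mm; f_ty = M·x/J = 363.3 N/mm.
Resultant f_max = √[f_tx² + (f_v + f_ty)²] = √[741.2² + (432.9 + 363.3)²] = 1088 N/mm.
Capacity per unit length: r_n/Ω = (1/2.0) × 0.6 × 430 × (0.707 × 10) = 912 N/mm.
1088 > 912 → NOT adequate.

f_max ≈ 1090 N/mm; NOT adequate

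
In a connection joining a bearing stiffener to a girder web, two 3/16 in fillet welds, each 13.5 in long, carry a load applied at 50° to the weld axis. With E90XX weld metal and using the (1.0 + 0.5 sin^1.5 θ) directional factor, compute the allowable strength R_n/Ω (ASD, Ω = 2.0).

R_n/Ω ≈ 129 kips

E90XX → F_EXX = 90 ksi.
t_e = 0.707 × 0.1875 = 0.1326 in; A_we = 0.1326 × 27 = 3.579 in².
Directional factor: 1.0 + 0.5 sin^1.5(50°) = 1.335.
F_nw = 0.6 × 90 × 1.335 = 72.1 ksi.
R_n/Ω = (72.1 × 3.579) / 2.0 = 129 kips.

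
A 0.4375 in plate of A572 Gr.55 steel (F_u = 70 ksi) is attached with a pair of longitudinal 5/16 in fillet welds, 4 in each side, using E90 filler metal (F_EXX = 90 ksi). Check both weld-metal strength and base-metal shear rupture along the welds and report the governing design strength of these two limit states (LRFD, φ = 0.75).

φR_n ≈ 71.6 kips (weld metal governs)

t_e = 0.707 × 0.3125 = 0.2209 in; L = 8 in.
Weld metal: φR_n = 0.75 × 0.6 × 90 × 0.2209 × 8 = 71.58 kips.
Base metal (shear rupture): φR_n = 0.75 × 0.6 × 70 × 0.4375 × 8 = 110.2 kips.
Governing: weld metal.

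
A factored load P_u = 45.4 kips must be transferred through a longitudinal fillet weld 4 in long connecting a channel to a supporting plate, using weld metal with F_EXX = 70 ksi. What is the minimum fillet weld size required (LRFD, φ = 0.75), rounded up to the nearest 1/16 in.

Total weld length L = 4 in.
Required throat t_e = P_u / (φ × 0.6 F_EXX × L) = 45.4 / (0.75 × 0.6 × 70 × 4) = 0.3603 in.
Required leg w = t_e / 0.707 = 0.5096 in → use 9/16 in.

w = 9/16 in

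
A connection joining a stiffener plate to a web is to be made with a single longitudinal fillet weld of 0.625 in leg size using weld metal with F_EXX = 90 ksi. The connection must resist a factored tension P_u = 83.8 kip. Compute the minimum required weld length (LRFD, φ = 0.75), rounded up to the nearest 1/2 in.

Throat t_e = 0.707 × 0.625 = 0.4419 in.
φr_n = 0.75 × 0.6 × 90 × 0.4419 = 17.9 kip/in.
L_req = P_u / φr_n = 83.8 / 17.9 = 4.683 in total.
Round up → use L = 5 in.

L = 5 in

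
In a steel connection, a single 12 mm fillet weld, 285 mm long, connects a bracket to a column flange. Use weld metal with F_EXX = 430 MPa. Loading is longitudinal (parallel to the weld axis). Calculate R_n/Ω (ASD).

R_n/Ω ≈ 312 kN

Effective throat t_e = 0.707 × 12 = 8.484 mm.
Total length L = 285 mm; A_we = 8.484 × 285 = 2418 mm².
F_nw = 0.6 F_EXX = 0.6 × 430 = 258 MPa.
R_n = 258 × 2418 × 10⁻³ = 623.8 kN; R_n/Ω = 623.8/2.0 = 311.9 kN.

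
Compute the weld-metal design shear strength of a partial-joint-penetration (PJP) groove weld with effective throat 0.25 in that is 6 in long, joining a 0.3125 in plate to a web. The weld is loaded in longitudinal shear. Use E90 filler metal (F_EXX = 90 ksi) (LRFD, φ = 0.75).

Effective throat (given) t_e = 0.25 in.
A_we = 0.25 × 6 = 1.5 in².
F_nw = 0.6 F_EXX = 54 ksi.
φR_n = 0.75 × 54 × 1.5 = 60.75 kips.

φR_n ≈ 60.8 kips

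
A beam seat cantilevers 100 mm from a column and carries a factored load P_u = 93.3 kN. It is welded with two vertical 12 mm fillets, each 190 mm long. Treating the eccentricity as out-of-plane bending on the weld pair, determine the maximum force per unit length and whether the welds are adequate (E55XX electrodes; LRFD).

f_max ≈ 813 N/mm; adequate

E55XX → F_EXX = 550 MPa.
L_w = 2 × 190 = 380 mm; section modulus (unit throat) S = 2 × L²/6 = 12030 mm².
Direct shear f_v = P/L_w = 93.3×10³/380 = 245.5 N/mm.
Moment M = P × e = 93.3×10³ × 100 = 9330000 N·mm; bending f_b = M/S = 775.3 N/mm.
f_max = √(f_v² + f_b²) = √(245.5² + 775.3²) = 813.3 N/mm.
φr_n = 0.75 × 0.6 × 550 × (0.707 × 12) = 2100 N/mm → adequate.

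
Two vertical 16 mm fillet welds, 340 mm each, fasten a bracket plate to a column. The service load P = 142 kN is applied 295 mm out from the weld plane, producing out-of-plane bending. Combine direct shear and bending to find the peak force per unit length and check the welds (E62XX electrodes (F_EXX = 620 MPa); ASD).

f_max ≈ 1110 N/mm; adequate

L_w = 2 × 340 = 680 mm; section modulus (unit throat) S = 2 × L²/6 = 38530 mm².
Direct shear f_v = P/L_w = 142×10³/680 = 208.8 N/mm.
Moment M = P × e = 142×10³ × 295 = 41890000 N·mm; bending f_b = M/S = 1087 N/mm.
f_max = √(f_v² + f_b²) = √(208.8² + 1087²) = 1107 N/mm.
r_n/Ω = (1/2.0) × 0.6 × 620 × (0.707 × 16) = 2104 N/mm → adequate.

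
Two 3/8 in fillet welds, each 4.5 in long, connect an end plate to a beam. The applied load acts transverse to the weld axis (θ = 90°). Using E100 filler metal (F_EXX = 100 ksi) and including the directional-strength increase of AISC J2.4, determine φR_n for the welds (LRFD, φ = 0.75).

φR_n ≈ 161 kips

t_e = 0.707 × 0.375 = 0.2651 in; A_we = 0.2651 × 9 = 2.386 in².
Directional factor: 1.0 + 0.5 sin^1.5(90°) = 1.5.
F_nw = 0.6 × 100 × 1.5 = 90 ksi.
φR_n = 0.75 × 90 × 2.386 = 161.1 kips.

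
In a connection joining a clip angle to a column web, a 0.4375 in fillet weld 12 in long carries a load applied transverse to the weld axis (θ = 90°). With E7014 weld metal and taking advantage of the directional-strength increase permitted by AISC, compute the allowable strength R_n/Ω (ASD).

E70XX → F_EXX = 70 ksi.
t_e = 0.707 × 0.4375 = 0.3093 in; A_we = 0.3093 × 12 = 3.712 in².
Directional factor: 1.0 + 0.5 sin^1.5(90°) = 1.5.
F_nw = 0.6 × 70 × 1.5 = 63 ksi.
R_n/Ω = (63 × 3.712) / 2.0 = 116.9 kips.

R_n/Ω ≈ 117 kips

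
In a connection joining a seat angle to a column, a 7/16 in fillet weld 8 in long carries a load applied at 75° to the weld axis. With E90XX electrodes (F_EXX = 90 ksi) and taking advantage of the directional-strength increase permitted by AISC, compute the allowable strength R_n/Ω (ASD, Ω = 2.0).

t_e = 0.707 × 0.4375 = 0.3093 in; A_we = 0.3093 × 8 = 2.474 in².
Directional factor: 1.0 + 0.5 sin^1.5(75°) = 1.475.
F_nw = 0.6 × 90 × 1.475 = 79.63 ksi.
R_n/Ω = (79.63 × 2.474) / 2.0 = 98.52 kips.

R_n/Ω ≈ 98.5 kips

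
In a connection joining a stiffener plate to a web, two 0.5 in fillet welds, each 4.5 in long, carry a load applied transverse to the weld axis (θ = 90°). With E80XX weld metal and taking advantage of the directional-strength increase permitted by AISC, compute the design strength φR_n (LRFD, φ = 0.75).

φR_n ≈ 172 kips

E80XX → F_EXX = 80 ksi.
t_e = 0.707 × 0.5 = 0.3535 in; A_we = 0.3535 × 9 = 3.181 in².
Directional factor: 1.0 + 0.5 sin^1.5(90°) = 1.5.
F_nw = 0.6 × 80 × 1.5 = 72 ksi.
φR_n = 0.75 × 72 × 3.181 = 171.8 kips.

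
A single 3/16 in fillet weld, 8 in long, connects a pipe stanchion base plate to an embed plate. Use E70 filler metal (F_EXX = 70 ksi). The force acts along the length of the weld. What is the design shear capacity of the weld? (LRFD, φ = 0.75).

Effective throat t_e = 0.707 × 0.1875 = 0.1326 in.
Total length L = 8 in; A_we = 0.1326 × 8 = 1.06 in².
F_nw = 0.6 F_EXX = 0.6 × 70 = 42 ksi.
φR_n = 0.75 × 42 × 1.06 = 33.41 kips.

φR_n ≈ 33.4 kips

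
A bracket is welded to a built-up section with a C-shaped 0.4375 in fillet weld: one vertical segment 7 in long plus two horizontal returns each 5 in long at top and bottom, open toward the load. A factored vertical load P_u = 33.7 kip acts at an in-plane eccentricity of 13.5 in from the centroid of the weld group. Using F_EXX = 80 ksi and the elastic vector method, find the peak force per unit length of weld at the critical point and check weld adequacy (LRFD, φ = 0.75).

Total weld length L_w = 17 in. Treat welds as unit-width lines.
Centroid: x̄ = 2×5×2.5 / 17 = 1.471 in from the vertical weld.
Polar moment about centroid: J = I_x + I_y = [7³/12 + 2×5×3.5²] + [7×1.471² + 2(5³/12 + 5×1.029²)] = 197.7 in³.
Direct shear f_v = P/L_w = 33.7 / 17 = 1.982 kip/in (vertical).
Torsion M = P·e = 33.7 × 13.5 = 454.95 kip·in.
Critical point at (x, y) = (3.529, 3.5) from centroid. f_tx = M·y/J = 8.056 kip/in; f_ty = M·x/J = 8.124 kip/in.
Resultant f_max = √[f_tx² + (f_v + f_ty)²] = √[8.056² + (1.982 + 8.124)²] = 12.92 kip/in.
Capacity per unit length: φr_n = 0.75 × 0.6 × 80 × (0.707 × 0.4375) = 11.14 kip/in.
12.92 > 11.14 → NOT adequate.

f_max ≈ 12.9 kip/in; NOT adequate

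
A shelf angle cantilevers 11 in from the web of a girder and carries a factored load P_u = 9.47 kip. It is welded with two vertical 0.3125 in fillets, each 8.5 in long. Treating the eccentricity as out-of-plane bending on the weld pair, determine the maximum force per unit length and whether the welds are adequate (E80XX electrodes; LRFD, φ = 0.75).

f_max ≈ 4.36 kip/in; adequate

E80XX → F_EXX = 80 ksi.
L_w = 2 × 8.5 = 17 in; section modulus (unit throat) S = 2 × L²/6 = 24.08 in².
Direct shear f_v = P/L_w = 9.47/17 = 0.5571 kip/in.
Moment M = P × e = 9.47 × 11 = 104.17 kip·in; bending f_b = M/S = 4.325 kip/in.
f_max = √(f_v² + f_b²) = √(0.5571² + 4.325²) = 4.361 kip/in.
φr_n = 0.75 × 0.6 × 80 × (0.707 × 0.3125) = 7.954 kip/in → adequate.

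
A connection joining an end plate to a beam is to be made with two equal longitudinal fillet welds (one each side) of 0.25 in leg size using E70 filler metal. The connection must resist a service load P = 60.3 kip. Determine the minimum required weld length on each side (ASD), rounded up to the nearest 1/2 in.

L = 8.5 in on each side

E70XX → F_EXX = 70 ksi.
Throat t_e = 0.707 × 0.25 = 0.1767 in.
r_n/Ω = (0.6 × 70 × 0.1767) / 2.0 = 3.712 kip/in.
L_req = P / (r_n/Ω) = 60.3 / 3.712 = 16.25 in total.
Per side: 16.25 / 2 = 8.123 in.
Round up → use L = 8.5 in on each side.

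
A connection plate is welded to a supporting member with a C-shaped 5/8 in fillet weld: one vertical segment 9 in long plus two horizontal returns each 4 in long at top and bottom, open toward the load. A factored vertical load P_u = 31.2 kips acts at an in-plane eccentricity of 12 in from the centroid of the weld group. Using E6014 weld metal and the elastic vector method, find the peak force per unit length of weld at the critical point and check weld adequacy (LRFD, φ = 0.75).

E60XX → F_EXX = 60 ksi.
Total weld length L_w = 17 in. Treat welds as unit-width lines.
Centroid: x̄ = 2×4×2 / 17 = 0.9412 in from the vertical weld.
Polar moment about centroid: J = I_x + I_y = [9³/12 + 2×4×4.5²] + [9×0.9412² + 2(4³/12 + 4×1.059²)] = 250.4 in³.
Direct shear f_v = P/L_w = 31.2 / 17 = 1.835 kip/in (vertical).
Torsion M = P·e = 31.2 × 12 = 374.4 kip·in.
Critical point at (x, y) = (3.059, 4.5) from centroid. f_tx = M·y/J = 6.73 kip/in; f_ty = M·x/J = 4.574 kip/in.
Resultant f_max = √[f_tx² + (f_v + f_ty)²] = √[6.73² + (1.835 + 4.574)²] = 9.294 kip/in.
Capacity per unit length: φr_n = 0.75 × 0.6 × 60 × (0.707 × 0.625) = 11.93 kip/in.
9.294 ≤ 11.93 → adequate.

f_max ≈ 9.29 kip/in; adequate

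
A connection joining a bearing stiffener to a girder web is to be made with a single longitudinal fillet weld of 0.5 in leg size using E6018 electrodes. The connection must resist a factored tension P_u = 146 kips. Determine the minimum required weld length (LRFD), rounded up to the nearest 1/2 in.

E60XX → F_EXX = 60 ksi.
Throat t_e = 0.707 × 0.5 = 0.3535 in.
φr_n = 0.75 × 0.6 × 60 × 0.3535 = 9.544 kips/in.
L_req = P_u / φr_n = 146 / 9.544 = 15.3 in total.
Round up → use L = 15.5 in.

L = 15.5 in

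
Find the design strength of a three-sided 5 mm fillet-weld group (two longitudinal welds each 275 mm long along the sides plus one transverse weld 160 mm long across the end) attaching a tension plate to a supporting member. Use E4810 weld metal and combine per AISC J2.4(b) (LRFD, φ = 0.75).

φR_n ≈ 542 kN

E48XX → F_EXX = 480 MPa.
t_e = 0.707 × 5 = 3.535 mm.
R_nwl = 0.6 × 480 × 3.535 × 550 × 10⁻³ = 559.9 kN (longitudinal, 2 welds).
R_nwt = 0.6 × 480 × 3.535 × 160 × 10⁻³ = 162.9 kN (transverse, base value).
(i) R_nwl + R_nwt = 722.8 kN; (ii) 0.85 R_nwl + 1.5 R_nwt = 720.3 kN.
R_n = max = 722.8 kN [governs: (i)]; φR_n = 542.1 kN.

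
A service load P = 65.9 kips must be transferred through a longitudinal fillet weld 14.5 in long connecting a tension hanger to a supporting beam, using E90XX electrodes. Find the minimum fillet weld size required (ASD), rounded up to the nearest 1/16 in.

E90XX → F_EXX = 90 ksi.
Total weld length L = 14.5 in.
Required throat t_e = P × Ω / (0.6 F_EXX × L) = 65.9 × 2.0 / (0.6 × 90 × 14.5) = 0.1683 in.
Required leg w = t_e / 0.707 = 0.2381 in → use 1/4 in.

w = 1/4 in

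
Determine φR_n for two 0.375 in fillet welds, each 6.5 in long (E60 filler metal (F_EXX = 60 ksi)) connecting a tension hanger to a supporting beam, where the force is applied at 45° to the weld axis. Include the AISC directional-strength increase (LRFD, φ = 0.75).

φR_n ≈ 121 kip

t_e = 0.707 × 0.375 = 0.2651 in; A_we = 0.2651 × 13 = 3.447 in².
Directional factor: 1.0 + 0.5 sin^1.5(45°) = 1.297.
F_nw = 0.6 × 60 × 1.297 = 46.7 ksi.
φR_n = 0.75 × 46.7 × 3.447 = 120.7 kip.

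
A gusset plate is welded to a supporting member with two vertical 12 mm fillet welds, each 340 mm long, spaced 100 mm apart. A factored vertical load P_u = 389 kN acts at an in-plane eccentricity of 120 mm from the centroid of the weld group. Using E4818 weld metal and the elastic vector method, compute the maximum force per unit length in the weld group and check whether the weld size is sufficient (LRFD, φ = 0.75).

E48XX → F_EXX = 480 MPa.
Total weld length L_w = 680 mm. Treat welds as unit-width lines.
Polar moment about centroid: J = 2[d³/12 + d(b/2)²] = 2[340³/12 + 340×50²] = 8251000 mm³.
Direct shear f_v = P/L_w = 389×10³ / 680 = 572.1 N/mm (vertical).
Torsion M = P·e = 389×10³ × 120 = 46680000 N·mm.
Critical point at (x, y) = (50, 170) from centroid. f_tx = M·y/J = 961.8 N/mm; f_ty = M·x/J = 282.9 N/mm.
Resultant f_max = √[f_tx² + (f_v + f_ty)²] = √[961.8² + (572.1 + 282.9)²] = 1287 N/mm.
Capacity per unit length: φr_n = 0.75 × 0.6 × 480 × (0.707 × 12) = 1833 N/mm.
1287 ≤ 1833 → adequate.

f_max ≈ 1290 N/mm; adequate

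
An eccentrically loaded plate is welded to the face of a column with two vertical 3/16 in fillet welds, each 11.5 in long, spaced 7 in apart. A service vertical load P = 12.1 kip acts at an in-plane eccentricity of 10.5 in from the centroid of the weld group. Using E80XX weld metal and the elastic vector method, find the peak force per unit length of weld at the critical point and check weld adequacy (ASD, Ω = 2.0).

f_max ≈ 1.92 kip/in; adequate

E80XX → F_EXX = 80 ksi.
Total weld length L_w = 23 in. Treat welds as unit-width lines.
Polar moment about centroid: J = 2[d³/12 + d(b/2)²] = 2[11.5³/12 + 11.5×3.5²] = 535.2 in³.
Direct shear f_v = P/L_w = 12.1 / 23 = 0.5261 kip/in (vertical).
Torsion M = P·e = 12.1 × 10.5 = 127.05 kip·in.
Critical point at (x, y) = (3.5, 5.75) from centroid. f_tx = M·y/J = 1.365 kip/in; f_ty = M·x/J = 0.8308 kip/in.
Resultant f_max = √[f_tx² + (f_v + f_ty)²] = √[1.365² + (0.5261 + 0.8308)²] = 1.925 kip/in.
Capacity per unit length: r_n/Ω = (1/2.0) × 0.6 × 80 × (0.707 × 0.1875) = 3.181 kip/in.
1.925 ≤ 3.181 → adequate.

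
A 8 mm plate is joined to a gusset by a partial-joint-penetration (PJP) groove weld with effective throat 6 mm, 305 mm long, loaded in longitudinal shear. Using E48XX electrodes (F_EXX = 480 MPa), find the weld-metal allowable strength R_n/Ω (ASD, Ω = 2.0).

Effective throat (given) t_e = 6 mm.
A_we = 6 × 305 = 1830 mm².
F_nw = 0.6 F_EXX = 288 MPa.
R_n/Ω = (288 × 1830) / 2.0 × 10⁻³ = 263.5 kN.

R_n/Ω ≈ 264 kN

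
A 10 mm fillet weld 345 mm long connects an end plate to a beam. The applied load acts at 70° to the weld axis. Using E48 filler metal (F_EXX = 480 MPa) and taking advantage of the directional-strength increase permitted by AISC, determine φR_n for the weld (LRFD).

φR_n ≈ 767 kN

t_e = 0.707 × 10 = 7.07 mm; A_we = 7.07 × 345 = 2439 mm².
Directional factor: 1.0 + 0.5 sin^1.5(70°) = 1.455.
F_nw = 0.6 × 480 × 1.455 = 419.2 MPa.
φR_n = 0.75 × 419.2 × 2439 × 10⁻³ = 766.8 kN.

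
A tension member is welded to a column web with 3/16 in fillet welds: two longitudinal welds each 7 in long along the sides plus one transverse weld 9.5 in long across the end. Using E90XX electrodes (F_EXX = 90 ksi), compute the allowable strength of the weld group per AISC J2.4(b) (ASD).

R_n/Ω ≈ 93.6 kips

t_e = 0.707 × 0.1875 = 0.1326 in.
R_nwl = 0.6 × 90 × 0.1326 × 14 = 100.2 kips (longitudinal, 2 welds).
R_nwt = 0.6 × 90 × 0.1326 × 9.5 = 68 kips (transverse, base value).
(i) R_nwl + R_nwt = 168.2 kips; (ii) 0.85 R_nwl + 1.5 R_nwt = 187.2 kips.
R_n = max = 187.2 kips [governs: (ii)]; R_n/Ω = 93.6 kips.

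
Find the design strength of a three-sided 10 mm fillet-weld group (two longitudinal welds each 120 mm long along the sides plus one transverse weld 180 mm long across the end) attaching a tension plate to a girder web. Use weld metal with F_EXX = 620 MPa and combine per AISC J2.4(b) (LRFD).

φR_n ≈ 935 kN

t_e = 0.707 × 10 = 7.07 mm.
R_nwl = 0.6 × 620 × 7.07 × 240 × 10⁻³ = 631.2 kN (longitudinal, 2 welds).
R_nwt = 0.6 × 620 × 7.07 × 180 × 10⁻³ = 473.4 kN (transverse, base value).
(i) R_nwl + R_nwt = 1105 kN; (ii) 0.85 R_nwl + 1.5 R_nwt = 1247 kN.
R_n = max = 1247 kN [governs: (ii)]; φR_n = 935 kN.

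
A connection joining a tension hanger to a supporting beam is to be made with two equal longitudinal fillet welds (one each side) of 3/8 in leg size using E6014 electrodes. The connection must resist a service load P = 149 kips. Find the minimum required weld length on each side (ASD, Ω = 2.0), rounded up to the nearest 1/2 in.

E60XX → F_EXX = 60 ksi.
Throat t_e = 0.707 × 0.375 = 0.2651 in.
r_n/Ω = (0.6 × 60 × 0.2651) / 2.0 = 4.772 kip/in.
L_req = P / (r_n/Ω) = 149 / 4.772 = 31.22 in total.
Per side: 31.22 / 2 = 15.61 in.
Round up → use L = 16 in on each side.

L = 16 in on each side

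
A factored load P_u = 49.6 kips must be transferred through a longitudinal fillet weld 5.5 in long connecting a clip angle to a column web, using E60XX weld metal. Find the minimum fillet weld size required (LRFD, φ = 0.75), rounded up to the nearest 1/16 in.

w = 1/2 in

E60XX → F_EXX = 60 ksi.
Total weld length L = 5.5 in.
Required throat t_e = P_u / (φ × 0.6 F_EXX × L) = 49.6 / (0.75 × 0.6 × 60 × 5.5) = 0.334 in.
Required leg w = t_e / 0.707 = 0.4724 in → use 1/2 in.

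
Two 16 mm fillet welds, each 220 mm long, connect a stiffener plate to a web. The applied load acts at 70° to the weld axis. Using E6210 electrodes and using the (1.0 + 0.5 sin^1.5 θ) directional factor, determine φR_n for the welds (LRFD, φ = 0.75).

φR_n ≈ 2020 kN

E62XX → F_EXX = 620 MPa.
t_e = 0.707 × 16 = 11.31 mm; A_we = 11.31 × 440 = 4977 mm².
Directional factor: 1.0 + 0.5 sin^1.5(70°) = 1.455.
F_nw = 0.6 × 620 × 1.455 = 541.4 MPa.
φR_n = 0.75 × 541.4 × 4977 × 10⁻³ = 2021 kN.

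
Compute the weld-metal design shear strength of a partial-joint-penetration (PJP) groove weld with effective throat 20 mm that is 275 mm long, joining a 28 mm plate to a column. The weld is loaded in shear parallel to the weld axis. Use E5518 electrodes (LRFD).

E55XX → F_EXX = 550 MPa.
Effective throat (given) t_e = 20 mm.
A_we = 20 × 275 = 5500 mm².
F_nw = 0.6 F_EXX = 330 MPa.
φR_n = 0.75 × 330 × 5500 × 10⁻³ = 1361 kN.

φR_n ≈ 1360 kN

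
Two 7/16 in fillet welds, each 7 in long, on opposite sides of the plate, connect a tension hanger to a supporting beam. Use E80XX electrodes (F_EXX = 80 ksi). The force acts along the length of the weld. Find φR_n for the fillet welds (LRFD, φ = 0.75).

φR_n ≈ 156 kips

Effective throat t_e = 0.707 × 0.4375 = 0.3093 in.
Total length L = 14 in; A_we = 0.3093 × 14 = 4.33 in².
F_nw = 0.6 F_EXX = 0.6 × 80 = 48 ksi.
φR_n = 0.75 × 48 × 4.33 = 155.9 kips.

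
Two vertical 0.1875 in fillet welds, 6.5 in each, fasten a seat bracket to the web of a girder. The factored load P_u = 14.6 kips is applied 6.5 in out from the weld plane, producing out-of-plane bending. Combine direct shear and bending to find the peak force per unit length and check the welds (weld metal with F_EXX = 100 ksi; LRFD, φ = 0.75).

f_max ≈ 6.83 kip/in; NOT adequate

L_w = 2 × 6.5 = 13 in; section modulus (unit throat) S = 2 × L²/6 = 14.08 in².
Direct shear f_v = P/L_w = 14.6/13 = 1.123 kip/in.
Moment M = P × e = 14.6 × 6.5 = 94.9 kip·in; bending f_b = M/S = 6.738 kip/in.
f_max = √(f_v² + f_b²) = √(1.123² + 6.738²) = 6.831 kip/in.
φr_n = 0.75 × 0.6 × 100 × (0.707 × 0.1875) = 5.965 kip/in → NOT adequate.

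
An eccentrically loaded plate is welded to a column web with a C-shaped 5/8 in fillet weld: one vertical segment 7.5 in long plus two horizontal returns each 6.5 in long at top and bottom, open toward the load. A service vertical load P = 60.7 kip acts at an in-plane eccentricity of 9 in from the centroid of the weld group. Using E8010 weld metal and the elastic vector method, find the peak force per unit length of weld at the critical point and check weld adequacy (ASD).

f_max ≈ 12.5 kip/in; NOT adequate

E80XX → F_EXX = 80 ksi.
Total weld length L_w = 20.5 in. Treat welds as unit-width lines.
Centroid: x̄ = 2×6.5×3.25 / 20.5 = 2.061 in from the vertical weld.
Polar moment about centroid: J = I_x + I_y = [7.5³/12 + 2×6.5×3.75²] + [7.5×2.061² + 2(6.5³/12 + 6.5×1.189²)] = 314 in³.
Direct shear f_v = P/L_w = 60.7 / 20.5 = 2.961 kip/in (vertical).
Torsion M = P·e = 60.7 × 9 = 546.3 kip·in.
Critical point at (x, y) = (4.439, 3.75) from centroid. f_tx = M·y/J = 6.525 kip/in; f_ty = M·x/J = 7.724 kip/in.
Resultant f_max = √[f_tx² + (f_v + f_ty)²] = √[6.525² + (2.961 + 7.724)²] = 12.52 kip/in.
Capacity per unit length: r_n/Ω = (1/2.0) × 0.6 × 80 × (0.707 × 0.625) = 10.6 kip/in.
12.52 > 10.6 → NOT adequate.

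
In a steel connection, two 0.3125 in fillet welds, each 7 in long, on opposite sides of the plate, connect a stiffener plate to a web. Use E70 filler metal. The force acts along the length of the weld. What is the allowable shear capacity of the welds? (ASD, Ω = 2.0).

R_n/Ω ≈ 65 kip

E70XX → F_EXX = 70 ksi.
Effective throat t_e = 0.707 × 0.3125 = 0.2209 in.
Total length L = 14 in; A_we = 0.2209 × 14 = 3.093 in².
F_nw = 0.6 F_EXX = 0.6 × 70 = 42 ksi.
R_n = 42 × 3.093 = 129.9 kip; R_n/Ω = 129.9/2.0 = 64.96 kip.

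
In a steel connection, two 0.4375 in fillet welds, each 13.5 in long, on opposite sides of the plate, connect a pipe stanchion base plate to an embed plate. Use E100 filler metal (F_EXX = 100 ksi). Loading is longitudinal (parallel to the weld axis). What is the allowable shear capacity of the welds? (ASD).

Effective throat t_e = 0.707 × 0.4375 = 0.3093 in.
Total length L = 27 in; A_we = 0.3093 × 27 = 8.351 in².
F_nw = 0.6 F_EXX = 0.6 × 100 = 60 ksi.
R_n = 60 × 8.351 = 501.1 kip; R_n/Ω = 501.1/2.0 = 250.5 kip.

R_n/Ω ≈ 251 kip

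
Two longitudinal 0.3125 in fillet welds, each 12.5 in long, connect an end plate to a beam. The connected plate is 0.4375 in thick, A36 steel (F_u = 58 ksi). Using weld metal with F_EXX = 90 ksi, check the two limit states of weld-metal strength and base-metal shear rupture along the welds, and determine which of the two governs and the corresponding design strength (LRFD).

φR_n ≈ 224 kip (weld metal governs)

t_e = 0.707 × 0.3125 = 0.2209 in; L = 25 in.
Weld metal: φR_n = 0.75 × 0.6 × 90 × 0.2209 × 25 = 223.7 kip.
Base metal (shear rupture): φR_n = 0.75 × 0.6 × 58 × 0.4375 × 25 = 285.5 kip.
Governing: weld metal.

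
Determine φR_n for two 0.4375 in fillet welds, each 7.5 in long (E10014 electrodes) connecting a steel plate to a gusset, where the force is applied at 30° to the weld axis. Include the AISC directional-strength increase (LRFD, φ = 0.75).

φR_n ≈ 246 kip

E100XX → F_EXX = 100 ksi.
t_e = 0.707 × 0.4375 = 0.3093 in; A_we = 0.3093 × 15 = 4.64 in².
Directional factor: 1.0 + 0.5 sin^1.5(30°) = 1.177.
F_nw = 0.6 × 100 × 1.177 = 70.61 ksi.
φR_n = 0.75 × 70.61 × 4.64 = 245.7 kip.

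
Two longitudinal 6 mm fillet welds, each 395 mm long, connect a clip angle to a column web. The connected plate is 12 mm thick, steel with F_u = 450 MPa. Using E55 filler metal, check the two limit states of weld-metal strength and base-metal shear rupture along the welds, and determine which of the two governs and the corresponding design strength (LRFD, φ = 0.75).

E55XX → F_EXX = 550 MPa.
t_e = 0.707 × 6 = 4.242 mm; L = 790 mm.
Weld metal: φR_n = 0.75 × 0.6 × 550 × 4.242 × 790 × 10⁻³ = 829.4 kN.
Base metal (shear rupture): φR_n = 0.75 × 0.6 × 450 × 12 × 790 × 10⁻³ = 1920 kN.
Governing: weld metal.

φR_n ≈ 829 kN (weld metal governs)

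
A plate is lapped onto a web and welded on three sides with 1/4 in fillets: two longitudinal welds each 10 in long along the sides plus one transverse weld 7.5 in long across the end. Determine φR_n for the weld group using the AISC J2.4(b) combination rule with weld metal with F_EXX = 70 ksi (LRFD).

t_e = 0.707 × 0.25 = 0.1767 in.
R_nwl = 0.6 × 70 × 0.1767 × 20 = 148.5 kips (longitudinal, 2 welds).
R_nwt = 0.6 × 70 × 0.1767 × 7.5 = 55.68 kips (transverse, base value).
(i) R_nwl + R_nwt = 204.1 kips; (ii) 0.85 R_nwl + 1.5 R_nwt = 209.7 kips.
R_n = max = 209.7 kips [governs: (ii)]; φR_n = 157.3 kips.

φR_n ≈ 157 kips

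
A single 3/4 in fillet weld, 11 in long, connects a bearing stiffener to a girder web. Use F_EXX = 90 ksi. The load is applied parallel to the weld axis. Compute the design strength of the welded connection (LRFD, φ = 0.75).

Effective throat t_e = 0.707 × 0.75 = 0.5302 in.
Total length L = 11 in; A_we = 0.5302 × 11 = 5.833 in².
F_nw = 0.6 F_EXX = 0.6 × 90 = 54 ksi.
φR_n = 0.75 × 54 × 5.833 = 236.2 kip.

φR_n ≈ 236 kip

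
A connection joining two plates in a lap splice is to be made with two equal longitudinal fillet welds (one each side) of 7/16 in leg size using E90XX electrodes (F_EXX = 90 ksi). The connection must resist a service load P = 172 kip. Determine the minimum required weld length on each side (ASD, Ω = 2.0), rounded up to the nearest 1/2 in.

L = 10.5 in on each side

Throat t_e = 0.707 × 0.4375 = 0.3093 in.
r_n/Ω = (0.6 × 90 × 0.3093) / 2.0 = 8.351 kip/in.
L_req = P / (r_n/Ω) = 172 / 8.351 = 20.6 in total.
Per side: 20.6 / 2 = 10.3 in.
Round up → use L = 10.5 in on each side.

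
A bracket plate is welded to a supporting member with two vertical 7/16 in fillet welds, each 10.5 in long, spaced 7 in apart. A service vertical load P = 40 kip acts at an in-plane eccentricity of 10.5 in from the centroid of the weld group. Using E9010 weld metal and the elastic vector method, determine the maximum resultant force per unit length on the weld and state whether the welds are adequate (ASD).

E90XX → F_EXX = 90 ksi.
Total weld length L_w = 21 in. Treat welds as unit-width lines.
Polar moment about centroid: J = 2[d³/12 + d(b/2)²] = 2[10.5³/12 + 10.5×3.5²] = 450.2 in³.
Direct shear f_v = P/L_w = 40 / 21 = 1.905 kip/in (vertical).
Torsion M = P·e = 40 × 10.5 = 420 kip·in.
Critical point at (x, y) = (3.5, 5.25) from centroid. f_tx = M·y/J = 4.898 kip/in; f_ty = M·x/J = 3.265 kip/in.
Resultant f_max = √[f_tx² + (f_v + f_ty)²] = √[4.898² + (1.905 + 3.265)²] = 7.122 kip/in.
Capacity per unit length: r_n/Ω = (1/2.0) × 0.6 × 90 × (0.707 × 0.4375) = 8.351 kip/in.
7.122 ≤ 8.351 → adequate.

f_max ≈ 7.12 kip/in; adequate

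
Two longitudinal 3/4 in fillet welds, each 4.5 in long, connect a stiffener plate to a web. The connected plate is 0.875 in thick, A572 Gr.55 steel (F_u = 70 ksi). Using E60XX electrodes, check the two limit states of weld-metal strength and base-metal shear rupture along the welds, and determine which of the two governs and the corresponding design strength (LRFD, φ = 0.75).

φR_n ≈ 129 kip (weld metal governs)

E60XX → F_EXX = 60 ksi.
t_e = 0.707 × 0.75 = 0.5302 in; L = 9 in.
Weld metal: φR_n = 0.75 × 0.6 × 60 × 0.5302 × 9 = 128.9 kip.
Base metal (shear rupture): φR_n = 0.75 × 0.6 × 70 × 0.875 × 9 = 248.1 kip.
Governing: weld metal.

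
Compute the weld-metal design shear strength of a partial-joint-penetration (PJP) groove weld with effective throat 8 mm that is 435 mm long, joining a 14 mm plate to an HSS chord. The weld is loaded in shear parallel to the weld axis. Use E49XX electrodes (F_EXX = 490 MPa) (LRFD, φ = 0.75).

Effective throat (given) t_e = 8 mm.
A_we = 8 × 435 = 3480 mm².
F_nw = 0.6 F_EXX = 294 MPa.
φR_n = 0.75 × 294 × 3480 × 10⁻³ = 767.3 kN.

φR_n ≈ 767 kN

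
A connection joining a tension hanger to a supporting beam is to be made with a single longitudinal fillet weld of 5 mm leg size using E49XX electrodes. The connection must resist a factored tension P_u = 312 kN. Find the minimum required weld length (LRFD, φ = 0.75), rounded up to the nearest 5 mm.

L = 405 mm

E49XX → F_EXX = 490 MPa.
Throat t_e = 0.707 × 5 = 3.535 mm.
φr_n = 0.75 × 0.6 × 490 × 3.535 × 10⁻³ = 0.7795 kN/mm.
L_req = P_u / φr_n = 312 / 0.7795 = 400.3 mm total.
Round up → use L = 405 mm.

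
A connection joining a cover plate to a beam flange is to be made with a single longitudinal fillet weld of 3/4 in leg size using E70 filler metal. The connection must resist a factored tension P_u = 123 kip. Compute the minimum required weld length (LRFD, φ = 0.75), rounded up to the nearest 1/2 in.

L = 7.5 in

E70XX → F_EXX = 70 ksi.
Throat t_e = 0.707 × 0.75 = 0.5302 in.
φr_n = 0.75 × 0.6 × 70 × 0.5302 = 16.7 kip/in.
L_req = P_u / φr_n = 123 / 16.7 = 7.364 in total.
Round up → use L = 7.5 in.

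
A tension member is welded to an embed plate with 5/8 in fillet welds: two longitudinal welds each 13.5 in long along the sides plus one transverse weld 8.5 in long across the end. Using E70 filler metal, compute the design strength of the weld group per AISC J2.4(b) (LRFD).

E70XX → F_EXX = 70 ksi.
t_e = 0.707 × 0.625 = 0.4419 in.
R_nwl = 0.6 × 70 × 0.4419 × 27 = 501.1 kips (longitudinal, 2 welds).
R_nwt = 0.6 × 70 × 0.4419 × 8.5 = 157.7 kips (transverse, base value).
(i) R_nwl + R_nwt = 658.8 kips; (ii) 0.85 R_nwl + 1.5 R_nwt = 662.5 kips.
R_n = max = 662.5 kips [governs: (ii)]; φR_n = 496.9 kips.

φR_n ≈ 497 kips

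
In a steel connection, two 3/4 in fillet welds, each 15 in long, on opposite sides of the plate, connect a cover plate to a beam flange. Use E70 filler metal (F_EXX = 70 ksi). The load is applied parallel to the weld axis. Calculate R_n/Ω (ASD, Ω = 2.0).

Effective throat t_e = 0.707 × 0.75 = 0.5302 in.
Total length L = 30 in; A_we = 0.5302 × 30 = 15.91 in².
F_nw = 0.6 F_EXX = 0.6 × 70 = 42 ksi.
R_n = 42 × 15.91 = 668.1 kip; R_n/Ω = 668.1/2.0 = 334.1 kip.

R_n/Ω ≈ 334 kip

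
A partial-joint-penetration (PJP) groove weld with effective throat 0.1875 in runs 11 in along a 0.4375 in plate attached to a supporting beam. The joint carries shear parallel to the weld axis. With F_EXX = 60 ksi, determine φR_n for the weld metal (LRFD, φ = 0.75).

φR_n ≈ 55.7 kip

Effective throat (given) t_e = 0.1875 in.
A_we = 0.1875 × 11 = 2.062 in².
F_nw = 0.6 F_EXX = 36 ksi.
φR_n = 0.75 × 36 × 2.062 = 55.69 kip.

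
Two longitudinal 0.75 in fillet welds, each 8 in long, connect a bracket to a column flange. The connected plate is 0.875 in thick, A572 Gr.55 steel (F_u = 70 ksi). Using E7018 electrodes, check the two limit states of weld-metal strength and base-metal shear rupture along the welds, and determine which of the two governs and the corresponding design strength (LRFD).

φR_n ≈ 267 kips (weld metal governs)

E70XX → F_EXX = 70 ksi.
t_e = 0.707 × 0.75 = 0.5302 in; L = 16 in.
Weld metal: φR_n = 0.75 × 0.6 × 70 × 0.5302 × 16 = 267.2 kips.
Base metal (shear rupture): φR_n = 0.75 × 0.6 × 70 × 0.875 × 16 = 441 kips.
Governing: weld metal.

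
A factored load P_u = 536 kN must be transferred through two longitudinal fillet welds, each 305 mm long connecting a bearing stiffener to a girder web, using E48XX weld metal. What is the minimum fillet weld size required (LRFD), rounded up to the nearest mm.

E48XX → F_EXX = 480 MPa.
Total weld length L = 610 mm.
Required throat t_e = P_u / (φ × 0.6 F_EXX × L) = 536 / (0.75 × 0.6 × 480 × 610 × 10⁻³) = 4.068 mm.
Required leg w = t_e / 0.707 = 5.754 mm → use 6 mm.

w = 6 mm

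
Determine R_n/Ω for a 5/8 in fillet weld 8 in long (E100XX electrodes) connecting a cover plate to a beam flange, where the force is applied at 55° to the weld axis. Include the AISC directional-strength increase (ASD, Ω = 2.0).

E100XX → F_EXX = 100 ksi.
t_e = 0.707 × 0.625 = 0.4419 in; A_we = 0.4419 × 8 = 3.535 in².
Directional factor: 1.0 + 0.5 sin^1.5(55°) = 1.371.
F_nw = 0.6 × 100 × 1.371 = 82.24 ksi.
R_n/Ω = (82.24 × 3.535) / 2.0 = 145.4 kip.

R_n/Ω ≈ 145 kip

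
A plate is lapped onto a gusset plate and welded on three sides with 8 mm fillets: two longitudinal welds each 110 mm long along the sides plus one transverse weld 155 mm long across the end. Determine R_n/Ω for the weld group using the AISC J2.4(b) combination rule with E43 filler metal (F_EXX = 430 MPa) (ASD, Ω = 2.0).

R_n/Ω ≈ 306 kN

t_e = 0.707 × 8 = 5.656 mm.
R_nwl = 0.6 × 430 × 5.656 × 220 × 10⁻³ = 321 kN (longitudinal, 2 welds).
R_nwt = 0.6 × 430 × 5.656 × 155 × 10⁻³ = 226.2 kN (transverse, base value).
(i) R_nwl + R_nwt = 547.2 kN; (ii) 0.85 R_nwl + 1.5 R_nwt = 612.2 kN.
R_n = max = 612.2 kN [governs: (ii)]; R_n/Ω = 306.1 kN.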